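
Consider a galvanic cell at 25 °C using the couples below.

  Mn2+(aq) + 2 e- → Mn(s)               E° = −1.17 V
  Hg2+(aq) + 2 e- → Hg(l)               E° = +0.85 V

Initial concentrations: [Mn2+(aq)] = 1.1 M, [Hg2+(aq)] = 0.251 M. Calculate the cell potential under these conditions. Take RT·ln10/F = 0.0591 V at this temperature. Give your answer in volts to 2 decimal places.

+2.00 V

The Hg²⁺/Hg couple has the more positive E°, so it is the cathode; Mn²⁺/Mn is the anode.
The standard potential is +0.85 − (−1.17) = +2.02 V and the balanced reaction transfers n = 2 electrons.
Balancing gives Hg2+(aq) + Mn(s) → Hg(l) + Mn2+(aq); hence Q = [Mn2+(aq)] / [Hg2+(aq)] = 4.38 (log Q = 0.642).
Applying E = E° − (RT ln10/nF)·log Q gives +2.02 − (0.0591/2)(0.642) = +2.00 V.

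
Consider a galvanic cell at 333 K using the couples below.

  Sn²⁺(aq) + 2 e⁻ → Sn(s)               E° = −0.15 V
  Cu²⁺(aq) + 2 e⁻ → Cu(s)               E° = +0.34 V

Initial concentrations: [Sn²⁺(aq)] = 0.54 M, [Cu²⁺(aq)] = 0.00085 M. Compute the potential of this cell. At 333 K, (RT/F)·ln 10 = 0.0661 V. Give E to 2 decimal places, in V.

Cu²⁺/Cu is reduced (cathode, E° = +0.34 V) and Sn²⁺/Sn is oxidized (anode).
E°cell = +0.34 − (−0.15) = +0.49 V, with n = 2 electrons transferred.
The balanced reaction is Cu²⁺(aq) + Sn(s) → Cu(s) + Sn²⁺(aq), so Q = [Sn²⁺(aq)] / [Cu²⁺(aq)] = 635 and log Q = 2.803.
Applying E = E° − (RT ln10/nF)·log Q gives +0.49 − (0.0661/2)(2.803) = +0.40 V.

+0.40 V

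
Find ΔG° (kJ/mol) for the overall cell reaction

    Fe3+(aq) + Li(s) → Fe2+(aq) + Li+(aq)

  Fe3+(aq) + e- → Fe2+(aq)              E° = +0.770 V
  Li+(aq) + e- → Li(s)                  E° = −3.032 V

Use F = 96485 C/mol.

−367 kJ/mol

In the reaction as written Fe3+(aq) is reduced, so the Fe³⁺/Fe²⁺ couple is the cathode and Li⁺/Li is the anode.
E°cell = +0.770 − (−3.032) = +3.802 V; balancing electrons gives n = 1.
ΔG° = −nFE°cell = −(1)(96485)(+3.802) J/mol = −367 kJ/mol.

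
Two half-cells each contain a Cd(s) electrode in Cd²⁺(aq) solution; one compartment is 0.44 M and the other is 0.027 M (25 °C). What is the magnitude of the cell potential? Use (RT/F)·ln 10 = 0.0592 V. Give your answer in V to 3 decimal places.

For a concentration cell E°cell = 0, since both electrodes use the same couple.
The compartment with the higher Cd²⁺(aq) concentration (0.44 M) acts as the cathode; ions are reduced there and produced at the dilute (0.027 M) anode.
With n = 2, Ecell = −(0.0592/2)·log([dilute]/[conc]) = −(0.0592/2)·log(0.027/0.44) = +0.036 V.

0.036 V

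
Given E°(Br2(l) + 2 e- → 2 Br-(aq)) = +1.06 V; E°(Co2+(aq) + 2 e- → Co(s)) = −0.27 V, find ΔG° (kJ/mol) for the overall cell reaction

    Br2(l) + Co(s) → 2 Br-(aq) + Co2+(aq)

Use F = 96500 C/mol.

−257 kJ/mol

In the reaction as written Br2(l) is reduced, so the Br₂/Br⁻ couple is the cathode and Co²⁺/Co is the anode.
E°cell = +1.06 − (−0.27) = +1.33 V; balancing electrons gives n = 2.
ΔG° = −nFE°cell = −(2)(96500)(+1.33) J/mol = −257 kJ/mol.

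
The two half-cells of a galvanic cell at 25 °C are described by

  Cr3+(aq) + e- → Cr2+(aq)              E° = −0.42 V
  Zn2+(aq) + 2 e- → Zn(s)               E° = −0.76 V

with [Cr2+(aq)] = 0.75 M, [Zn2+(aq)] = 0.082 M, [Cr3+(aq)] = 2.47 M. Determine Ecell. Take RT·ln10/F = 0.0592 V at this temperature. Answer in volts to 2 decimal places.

+0.40 V

The Cr³⁺/Cr²⁺ couple has the more positive E°, so it is the cathode; Zn²⁺/Zn is the anode.
E°cell = −0.42 − (−0.76) = +0.34 V, with n = 2 electrons transferred.
The balanced reaction is 2 Cr3+(aq) + Zn(s) → 2 Cr2+(aq) + Zn2+(aq), so Q = ([Cr2+(aq)]^2·[Zn2+(aq)]) / [Cr3+(aq)]^2 = 0.00756 and log Q = −2.121.
Applying E = E° − (RT ln10/nF)·log Q gives +0.34 − (0.0592/2)(−2.121) = +0.40 V.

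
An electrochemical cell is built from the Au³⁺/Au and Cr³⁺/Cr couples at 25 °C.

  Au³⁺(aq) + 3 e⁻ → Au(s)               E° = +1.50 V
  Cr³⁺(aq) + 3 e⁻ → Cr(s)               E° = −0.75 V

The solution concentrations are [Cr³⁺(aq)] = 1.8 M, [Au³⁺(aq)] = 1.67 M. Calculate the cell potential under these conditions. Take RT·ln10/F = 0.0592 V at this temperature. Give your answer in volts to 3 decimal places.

+2.249 V

Since E°(Au³⁺/Au) > E°(Cr³⁺/Cr), Au³⁺/Au serves as the cathode.
E°cell = +1.50 − (−0.75) = +2.25 V, with n = 3 electrons transferred.
The balanced reaction is Au³⁺(aq) + Cr(s) → Au(s) + Cr³⁺(aq), so Q = [Cr³⁺(aq)] / [Au³⁺(aq)] = 1.08 and log Q = 0.033.
E = E° − (0.0592/n)·log Q = +2.25 − (0.0592/3)(0.033) = +2.249 V.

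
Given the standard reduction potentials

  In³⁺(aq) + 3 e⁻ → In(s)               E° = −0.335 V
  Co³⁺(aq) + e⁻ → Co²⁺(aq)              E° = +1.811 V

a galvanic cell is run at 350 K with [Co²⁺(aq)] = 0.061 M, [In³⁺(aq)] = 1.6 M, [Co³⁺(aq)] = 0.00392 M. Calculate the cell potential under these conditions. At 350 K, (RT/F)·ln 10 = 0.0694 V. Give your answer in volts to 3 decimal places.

Since E°(Co³⁺/Co²⁺) > E°(In³⁺/In), Co³⁺/Co²⁺ serves as the cathode.
The standard potential is +1.811 − (−0.335) = +2.146 V and the balanced reaction transfers n = 3 electrons.
The balanced reaction is 3 Co³⁺(aq) + In(s) → 3 Co²⁺(aq) + In³⁺(aq), so Q = ([Co²⁺(aq)]^3·[In³⁺(aq)]) / [Co³⁺(aq)]^3 = 6.03×10^3 and log Q = 3.780.
E = E° − (0.0694/n)·log Q = +2.146 − (0.0694/3)(3.780) = +2.059 V.

+2.059 V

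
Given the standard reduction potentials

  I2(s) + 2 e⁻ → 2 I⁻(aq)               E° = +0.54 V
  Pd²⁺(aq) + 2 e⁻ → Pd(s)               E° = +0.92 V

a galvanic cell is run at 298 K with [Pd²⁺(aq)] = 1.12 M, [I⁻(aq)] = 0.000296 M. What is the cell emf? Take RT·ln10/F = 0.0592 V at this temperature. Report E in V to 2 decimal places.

+0.17 V

Since E°(Pd²⁺/Pd) > E°(I₂/I⁻), Pd²⁺/Pd serves as the cathode.
E°cell = E°cat − E°an = +0.92 − (+0.54) = +0.38 V; n = 2.
For the overall reaction Pd²⁺(aq) + 2 I⁻(aq) → Pd(s) + I2(s), Q = 1 / ([Pd²⁺(aq)]·[I⁻(aq)]^2) = 1.02×10^7, giving log Q = 7.008.
By the Nernst equation, E = +0.38 − (0.0592/2)·(7.008) = +0.17 V.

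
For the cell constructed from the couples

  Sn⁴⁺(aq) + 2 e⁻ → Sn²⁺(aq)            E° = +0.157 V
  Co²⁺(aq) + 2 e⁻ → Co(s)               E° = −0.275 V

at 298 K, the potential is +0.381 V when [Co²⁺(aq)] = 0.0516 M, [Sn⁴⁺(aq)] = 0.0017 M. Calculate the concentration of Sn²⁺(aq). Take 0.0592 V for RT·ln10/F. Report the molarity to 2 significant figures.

1.7 M

With Sn⁴⁺/Sn²⁺ at the cathode and Co²⁺/Co at the anode, E°cell = +0.157 − (−0.275) = +0.432 V (n = 2).
Rearranging E = E° − (0.0592/n)·log Q gives log Q = 2(+0.432 − (+0.381))/0.0592 = 1.723.
The balanced reaction is Sn⁴⁺(aq) + Co(s) → Sn²⁺(aq) + Co²⁺(aq), so Q = ([Sn²⁺(aq)]·[Co²⁺(aq)]) / [Sn⁴⁺(aq)].
Isolating [Sn²⁺(aq)] in Q = 10^{1.723} yields log [Sn²⁺(aq)] = 0.241, i.e. 1.7 M.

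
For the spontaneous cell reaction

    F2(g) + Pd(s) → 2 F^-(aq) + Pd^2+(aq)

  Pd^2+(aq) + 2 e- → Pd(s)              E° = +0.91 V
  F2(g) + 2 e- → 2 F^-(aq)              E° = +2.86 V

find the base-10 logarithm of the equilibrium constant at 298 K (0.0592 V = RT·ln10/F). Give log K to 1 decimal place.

log K = 65.9

The F₂/F⁻ couple is reduced (cathode); E°cell = +2.86 − (+0.91) = +1.95 V with n = 2.
At equilibrium E = 0, so log K = nE°cell / 0.0592 = (2)(+1.95) / 0.0592 = 65.9.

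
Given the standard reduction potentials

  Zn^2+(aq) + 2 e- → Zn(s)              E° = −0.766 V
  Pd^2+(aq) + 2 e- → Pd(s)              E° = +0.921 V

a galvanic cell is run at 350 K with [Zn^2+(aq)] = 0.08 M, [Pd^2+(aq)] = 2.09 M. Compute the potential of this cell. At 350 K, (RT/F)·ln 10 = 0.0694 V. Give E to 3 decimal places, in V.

+1.736 V

Since E°(Pd²⁺/Pd) > E°(Zn²⁺/Zn), Pd²⁺/Pd serves as the cathode.
The standard potential is +0.921 − (−0.766) = +1.687 V and the balanced reaction transfers n = 2 electrons.
For the overall reaction Pd^2+(aq) + Zn(s) → Pd(s) + Zn^2+(aq), Q = [Zn^2+(aq)] / [Pd^2+(aq)] = 0.0383, giving log Q = −1.417.
E = E° − (0.0694/n)·log Q = +1.687 − (0.0694/2)(−1.417) = +1.736 V.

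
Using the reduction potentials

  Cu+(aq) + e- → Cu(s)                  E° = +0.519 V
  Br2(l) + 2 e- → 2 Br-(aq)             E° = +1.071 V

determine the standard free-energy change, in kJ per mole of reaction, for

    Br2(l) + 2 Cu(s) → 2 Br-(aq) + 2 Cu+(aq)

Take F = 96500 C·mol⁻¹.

−107 kJ/mol

In the reaction as written Br2(l) is reduced, so the Br₂/Br⁻ couple is the cathode and Cu⁺/Cu is the anode.
E°cell = +1.071 − (+0.519) = +0.552 V; balancing electrons gives n = 2.
ΔG° = −nFE°cell = −(2)(96500)(+0.552) J/mol = −107 kJ/mol.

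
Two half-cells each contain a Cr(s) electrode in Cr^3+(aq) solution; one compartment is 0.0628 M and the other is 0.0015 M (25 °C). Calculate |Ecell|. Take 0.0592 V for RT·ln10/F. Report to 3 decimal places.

0.032 V

For a concentration cell E°cell = 0, since both electrodes use the same couple.
The compartment with the higher Cr^3+(aq) concentration (0.0628 M) acts as the cathode; ions are reduced there and produced at the dilute (0.0015 M) anode.
With n = 3, Ecell = −(0.0592/3)·log([dilute]/[conc]) = −(0.0592/3)·log(0.0015/0.0628) = +0.032 V.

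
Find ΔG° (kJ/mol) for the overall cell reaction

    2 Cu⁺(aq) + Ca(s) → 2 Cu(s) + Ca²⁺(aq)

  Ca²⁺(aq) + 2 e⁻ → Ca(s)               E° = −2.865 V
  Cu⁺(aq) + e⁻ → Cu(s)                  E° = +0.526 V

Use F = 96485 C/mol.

−654 kJ/mol

In the reaction as written Cu⁺(aq) is reduced, so the Cu⁺/Cu couple is the cathode and Ca²⁺/Ca is the anode.
E°cell = +0.526 − (−2.865) = +3.391 V; balancing electrons gives n = 2.
ΔG° = −nFE°cell = −(2)(96485)(+3.391) J/mol = −654 kJ/mol.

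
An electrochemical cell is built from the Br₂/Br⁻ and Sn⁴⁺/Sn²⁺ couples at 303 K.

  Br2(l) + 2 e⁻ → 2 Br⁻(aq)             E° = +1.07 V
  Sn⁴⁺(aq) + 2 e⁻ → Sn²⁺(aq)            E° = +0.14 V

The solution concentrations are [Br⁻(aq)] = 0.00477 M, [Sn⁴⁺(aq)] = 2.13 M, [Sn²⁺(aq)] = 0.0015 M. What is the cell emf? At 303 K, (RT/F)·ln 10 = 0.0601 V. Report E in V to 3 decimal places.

Br₂/Br⁻ is reduced (cathode, E° = +1.07 V) and Sn⁴⁺/Sn²⁺ is oxidized (anode).
E°cell = +1.07 − (+0.14) = +0.93 V, with n = 2 electrons transferred.
The balanced reaction is Br2(l) + Sn²⁺(aq) → 2 Br⁻(aq) + Sn⁴⁺(aq), so Q = ([Br⁻(aq)]^2·[Sn⁴⁺(aq)]) / [Sn²⁺(aq)] = 0.0323 and log Q = −1.491.
E = E° − (0.0601/n)·log Q = +0.93 − (0.0601/2)(−1.491) = +0.975 V.

+0.975 V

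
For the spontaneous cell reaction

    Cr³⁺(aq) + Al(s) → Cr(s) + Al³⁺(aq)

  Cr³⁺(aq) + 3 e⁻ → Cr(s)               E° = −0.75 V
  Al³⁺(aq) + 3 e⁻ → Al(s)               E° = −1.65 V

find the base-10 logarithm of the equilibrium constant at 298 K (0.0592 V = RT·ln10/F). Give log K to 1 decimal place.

The Cr³⁺/Cr couple is reduced (cathode); E°cell = −0.75 − (−1.65) = +0.90 V with n = 3.
At equilibrium E = 0, so log K = nE°cell / 0.0592 = (3)(+0.90) / 0.0592 = 45.6.

log K = 45.6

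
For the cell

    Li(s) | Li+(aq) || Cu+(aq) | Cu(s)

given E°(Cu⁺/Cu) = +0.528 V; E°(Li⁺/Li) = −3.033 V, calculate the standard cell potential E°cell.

+3.561 V

By convention the left-hand electrode in cell notation is the anode (oxidation) and the right-hand electrode is the cathode (reduction).
E°cell = E°(right) − E°(left) = +0.528 − (−3.033) = +3.561 V.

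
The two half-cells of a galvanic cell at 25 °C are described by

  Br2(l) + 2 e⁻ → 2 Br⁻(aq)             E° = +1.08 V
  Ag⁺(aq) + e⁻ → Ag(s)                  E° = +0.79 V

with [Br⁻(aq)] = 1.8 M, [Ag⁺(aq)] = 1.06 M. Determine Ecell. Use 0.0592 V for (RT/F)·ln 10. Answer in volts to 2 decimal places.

+0.27 V

Br₂/Br⁻ is reduced (cathode, E° = +1.08 V) and Ag⁺/Ag is oxidized (anode).
The standard potential is +1.08 − (+0.79) = +0.29 V and the balanced reaction transfers n = 2 electrons.
The balanced reaction is Br2(l) + 2 Ag(s) → 2 Br⁻(aq) + 2 Ag⁺(aq), so Q = [Br⁻(aq)]^2·[Ag⁺(aq)]^2 = 3.64 and log Q = 0.561.
E = E° − (0.0592/n)·log Q = +0.29 − (0.0592/2)(0.561) = +0.27 V.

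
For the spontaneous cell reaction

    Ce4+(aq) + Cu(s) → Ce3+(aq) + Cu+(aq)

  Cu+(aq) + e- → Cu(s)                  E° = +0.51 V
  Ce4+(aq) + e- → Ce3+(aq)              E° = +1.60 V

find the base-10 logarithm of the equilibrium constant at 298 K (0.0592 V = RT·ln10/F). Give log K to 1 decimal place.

The Ce⁴⁺/Ce³⁺ couple is reduced (cathode); E°cell = +1.60 − (+0.51) = +1.09 V with n = 1.
At equilibrium E = 0, so log K = nE°cell / 0.0592 = (1)(+1.09) / 0.0592 = 18.4.

log K = 18.4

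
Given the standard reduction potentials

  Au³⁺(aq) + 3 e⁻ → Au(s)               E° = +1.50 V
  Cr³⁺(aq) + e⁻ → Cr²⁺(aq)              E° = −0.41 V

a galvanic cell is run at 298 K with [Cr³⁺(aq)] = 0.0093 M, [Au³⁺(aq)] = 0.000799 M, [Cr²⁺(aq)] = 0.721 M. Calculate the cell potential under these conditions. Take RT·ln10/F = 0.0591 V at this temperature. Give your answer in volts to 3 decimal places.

+1.961 V

The Au³⁺/Au couple has the more positive E°, so it is the cathode; Cr³⁺/Cr²⁺ is the anode.
E°cell = E°cat − E°an = +1.50 − (−0.41) = +1.91 V; n = 3.
For the overall reaction Au³⁺(aq) + 3 Cr²⁺(aq) → Au(s) + 3 Cr³⁺(aq), Q = [Cr³⁺(aq)]^3 / ([Au³⁺(aq)]·[Cr²⁺(aq)]^3) = 0.00269, giving log Q = −2.571.
By the Nernst equation, E = +1.91 − (0.0591/3)·(−2.571) = +1.961 V.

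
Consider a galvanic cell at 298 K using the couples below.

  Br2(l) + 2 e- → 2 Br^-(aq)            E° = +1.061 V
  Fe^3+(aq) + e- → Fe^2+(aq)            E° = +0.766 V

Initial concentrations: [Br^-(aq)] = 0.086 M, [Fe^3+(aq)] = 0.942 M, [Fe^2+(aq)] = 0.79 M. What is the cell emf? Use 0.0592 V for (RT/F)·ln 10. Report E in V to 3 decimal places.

+0.354 V

The Br₂/Br⁻ couple has the more positive E°, so it is the cathode; Fe³⁺/Fe²⁺ is the anode.
The standard potential is +1.061 − (+0.766) = +0.295 V and the balanced reaction transfers n = 2 electrons.
The balanced reaction is Br2(l) + 2 Fe^2+(aq) → 2 Br^-(aq) + 2 Fe^3+(aq), so Q = ([Br^-(aq)]^2·[Fe^3+(aq)]^2) / [Fe^2+(aq)]^2 = 0.0105 and log Q = −1.978.
Applying E = E° − (RT ln10/nF)·log Q gives +0.295 − (0.0592/2)(−1.978) = +0.354 V.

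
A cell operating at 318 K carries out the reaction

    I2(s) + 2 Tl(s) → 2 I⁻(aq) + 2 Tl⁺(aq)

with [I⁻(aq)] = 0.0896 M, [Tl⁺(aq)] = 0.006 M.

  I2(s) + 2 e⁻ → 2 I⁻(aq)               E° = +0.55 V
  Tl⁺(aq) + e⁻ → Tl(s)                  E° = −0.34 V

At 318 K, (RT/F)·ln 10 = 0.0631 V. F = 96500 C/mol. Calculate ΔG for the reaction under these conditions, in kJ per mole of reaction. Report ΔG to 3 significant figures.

−212 kJ/mol

E°cell = +0.55 − (−0.34) = +0.89 V; the balanced reaction transfers n = 2 electrons.
Q = [I⁻(aq)]^2·[Tl⁺(aq)]^2 = 2.89×10^−7, so log Q = −6.539 and E = +0.89 − (0.0631/2)(−6.539) = +1.0963 V.
Finally ΔG = −nFE = −(2)(96500 C/mol)(+1.0963 V) = −212 kJ/mol.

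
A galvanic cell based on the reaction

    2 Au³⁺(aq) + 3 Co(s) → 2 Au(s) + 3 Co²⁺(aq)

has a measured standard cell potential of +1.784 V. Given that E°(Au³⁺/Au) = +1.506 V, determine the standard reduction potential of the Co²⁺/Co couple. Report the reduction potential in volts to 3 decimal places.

In the reaction as written the Au³⁺/Au couple is reduced (cathode) and Co²⁺/Co is oxidized (anode), so E°cell = E°(Au³⁺/Au) − E°(Co²⁺/Co).
E°(Co²⁺/Co) = E°(cathode) − E°cell = +1.506 − (+1.784) = −0.278 V.

−0.278 V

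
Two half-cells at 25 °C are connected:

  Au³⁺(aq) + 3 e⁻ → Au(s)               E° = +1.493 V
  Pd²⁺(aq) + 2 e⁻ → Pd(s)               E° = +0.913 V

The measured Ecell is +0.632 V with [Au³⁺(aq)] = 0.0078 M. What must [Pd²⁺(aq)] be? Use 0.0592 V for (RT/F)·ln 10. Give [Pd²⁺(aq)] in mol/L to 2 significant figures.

0.00069 M

Au³⁺/Au is the cathode (higher E°); E°cell = +1.493 − (+0.913) = +0.580 V with n = 6.
Rearranging E = E° − (0.0592/n)·log Q gives log Q = 6(+0.580 − (+0.632))/0.0592 = −5.270.
The balanced reaction is 2 Au³⁺(aq) + 3 Pd(s) → 2 Au(s) + 3 Pd²⁺(aq), so Q = [Pd²⁺(aq)]^3 / [Au³⁺(aq)]^2.
Substituting the known concentrations and solving, log [Pd²⁺(aq)] = −3.162 and [Pd²⁺(aq)] = 0.00069 M.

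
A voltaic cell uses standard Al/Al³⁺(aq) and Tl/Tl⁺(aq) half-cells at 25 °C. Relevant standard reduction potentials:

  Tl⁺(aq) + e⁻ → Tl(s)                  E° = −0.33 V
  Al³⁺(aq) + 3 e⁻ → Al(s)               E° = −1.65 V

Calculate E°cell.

+1.32 V

The Tl⁺/Tl couple has the higher E°, so Tl ion is reduced (cathode) and Al is oxidized (anode).
E°cell = E°(cathode) − E°(anode) = −0.33 − (−1.65) = +1.32 V.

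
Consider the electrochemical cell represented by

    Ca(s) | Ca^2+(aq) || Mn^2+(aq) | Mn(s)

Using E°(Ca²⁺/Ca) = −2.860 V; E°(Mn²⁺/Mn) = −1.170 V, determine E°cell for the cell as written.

+1.690 V

By convention the left-hand electrode in cell notation is the anode (oxidation) and the right-hand electrode is the cathode (reduction).
E°cell = E°(right) − E°(left) = −1.170 − (−2.860) = +1.690 V.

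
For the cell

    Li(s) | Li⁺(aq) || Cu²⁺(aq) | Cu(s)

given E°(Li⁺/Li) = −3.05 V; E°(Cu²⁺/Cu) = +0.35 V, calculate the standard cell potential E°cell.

By convention the left-hand electrode in cell notation is the anode (oxidation) and the right-hand electrode is the cathode (reduction).
E°cell = E°(right) − E°(left) = +0.35 − (−3.05) = +3.40 V.

+3.40 V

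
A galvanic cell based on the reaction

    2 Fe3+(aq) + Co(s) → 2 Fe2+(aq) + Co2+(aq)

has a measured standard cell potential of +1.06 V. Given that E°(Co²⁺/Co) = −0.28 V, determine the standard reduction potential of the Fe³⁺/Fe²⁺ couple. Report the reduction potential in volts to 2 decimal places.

+0.78 V

In the reaction as written the Fe³⁺/Fe²⁺ couple is reduced (cathode) and Co²⁺/Co is oxidized (anode), so E°cell = E°(Fe³⁺/Fe²⁺) − E°(Co²⁺/Co).
E°(Fe³⁺/Fe²⁺) = E°cell + E°(anode) = +1.06 + (−0.28) = +0.78 V.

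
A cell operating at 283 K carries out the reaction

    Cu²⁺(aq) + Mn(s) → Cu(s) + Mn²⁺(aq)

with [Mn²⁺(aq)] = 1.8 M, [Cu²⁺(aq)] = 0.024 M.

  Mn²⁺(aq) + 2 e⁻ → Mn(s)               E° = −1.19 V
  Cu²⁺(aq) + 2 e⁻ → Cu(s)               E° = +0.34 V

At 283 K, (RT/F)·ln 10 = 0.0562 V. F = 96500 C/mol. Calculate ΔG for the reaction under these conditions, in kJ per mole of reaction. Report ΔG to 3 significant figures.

−285 kJ/mol

With Cu²⁺/Cu reduced at the cathode, E°cell = +0.34 − (−1.19) = +1.53 V and n = 2.
The reaction quotient is [Mn²⁺(aq)] / [Cu²⁺(aq)] = 75; by Nernst, E = +1.53 − (0.0562/2)(1.875) = +1.4773 V.
Then ΔG = −nFE = −2 × 96500 × +1.4773 J/mol = −285 kJ/mol.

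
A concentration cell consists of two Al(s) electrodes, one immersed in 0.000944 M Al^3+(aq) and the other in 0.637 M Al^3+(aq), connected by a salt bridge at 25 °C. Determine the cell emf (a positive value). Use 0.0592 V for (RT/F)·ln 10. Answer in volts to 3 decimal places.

For a concentration cell E°cell = 0, since both electrodes use the same couple.
The compartment with the higher Al^3+(aq) concentration (0.637 M) acts as the cathode; ions are reduced there and produced at the dilute (0.000944 M) anode.
With n = 3, Ecell = −(0.0592/3)·log([dilute]/[conc]) = −(0.0592/3)·log(0.000944/0.637) = +0.056 V.

0.056 V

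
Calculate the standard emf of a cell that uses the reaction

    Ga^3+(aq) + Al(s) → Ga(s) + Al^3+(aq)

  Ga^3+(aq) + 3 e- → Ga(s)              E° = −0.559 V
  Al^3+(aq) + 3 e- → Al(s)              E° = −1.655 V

+1.096 V

In the reaction as written, Ga^3+(aq) is reduced (cathode) and Al^3+(aq) is produced by oxidation at the anode.
E°cell = E°(cathode) − E°(anode) = −0.559 − (−1.655) = +1.096 V.
The positive value indicates the reaction is spontaneous as written.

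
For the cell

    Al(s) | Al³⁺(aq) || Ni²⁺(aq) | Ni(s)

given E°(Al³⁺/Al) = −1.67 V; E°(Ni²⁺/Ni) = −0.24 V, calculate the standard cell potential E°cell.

+1.43 V

By convention the left-hand electrode in cell notation is the anode (oxidation) and the right-hand electrode is the cathode (reduction).
E°cell = E°(right) − E°(left) = −0.24 − (−1.67) = +1.43 V.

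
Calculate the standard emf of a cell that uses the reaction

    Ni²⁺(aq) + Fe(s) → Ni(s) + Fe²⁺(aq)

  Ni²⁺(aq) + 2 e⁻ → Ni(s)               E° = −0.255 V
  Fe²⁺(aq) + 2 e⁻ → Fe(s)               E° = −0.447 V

+0.192 V

In the reaction as written, Ni²⁺(aq) is reduced (cathode) and Fe²⁺(aq) is produced by oxidation at the anode.
E°cell = E°(cathode) − E°(anode) = −0.255 − (−0.447) = +0.192 V.
The positive value indicates the reaction is spontaneous as written.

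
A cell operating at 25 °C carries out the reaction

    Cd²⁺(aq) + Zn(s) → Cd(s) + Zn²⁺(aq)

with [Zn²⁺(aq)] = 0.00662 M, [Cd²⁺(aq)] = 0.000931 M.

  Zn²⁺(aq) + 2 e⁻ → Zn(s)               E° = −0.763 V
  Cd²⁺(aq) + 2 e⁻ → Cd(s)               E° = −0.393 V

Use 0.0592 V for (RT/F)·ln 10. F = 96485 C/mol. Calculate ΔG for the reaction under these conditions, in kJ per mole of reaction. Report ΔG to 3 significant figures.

−66.5 kJ/mol

The standard cell potential is −0.393 − (−0.763) = +0.370 V, with n = 2 electrons in the balanced equation.
The reaction quotient is [Zn²⁺(aq)] / [Cd²⁺(aq)] = 7.11; by Nernst, E = +0.370 − (0.0592/2)(0.852) = +0.3448 V.
Then ΔG = −nFE = −2 × 96485 × +0.3448 J/mol = −66.5 kJ/mol.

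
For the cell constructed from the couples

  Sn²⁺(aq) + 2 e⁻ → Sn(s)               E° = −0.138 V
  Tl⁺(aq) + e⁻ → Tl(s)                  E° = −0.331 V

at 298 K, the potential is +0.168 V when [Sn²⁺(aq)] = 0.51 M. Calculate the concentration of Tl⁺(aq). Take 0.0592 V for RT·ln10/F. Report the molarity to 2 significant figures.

With Sn²⁺/Sn at the cathode and Tl⁺/Tl at the anode, E°cell = −0.138 − (−0.331) = +0.193 V (n = 2).
Since E = E° − (0.0592/n)·log Q, log Q = n(E° − E)/0.0592 = 0.845.
The balanced reaction is Sn²⁺(aq) + 2 Tl(s) → Sn(s) + 2 Tl⁺(aq), so Q = [Tl⁺(aq)]^2 / [Sn²⁺(aq)].
Substituting the known concentrations and solving, log [Tl⁺(aq)] = 0.276 and [Tl⁺(aq)] = 1.9 M.

1.9 M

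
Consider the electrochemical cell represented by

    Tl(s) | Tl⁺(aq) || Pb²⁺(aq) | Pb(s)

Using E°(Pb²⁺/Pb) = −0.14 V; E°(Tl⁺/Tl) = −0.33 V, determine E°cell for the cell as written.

By convention the left-hand electrode in cell notation is the anode (oxidation) and the right-hand electrode is the cathode (reduction).
E°cell = E°(right) − E°(left) = −0.14 − (−0.33) = +0.19 V.

+0.19 V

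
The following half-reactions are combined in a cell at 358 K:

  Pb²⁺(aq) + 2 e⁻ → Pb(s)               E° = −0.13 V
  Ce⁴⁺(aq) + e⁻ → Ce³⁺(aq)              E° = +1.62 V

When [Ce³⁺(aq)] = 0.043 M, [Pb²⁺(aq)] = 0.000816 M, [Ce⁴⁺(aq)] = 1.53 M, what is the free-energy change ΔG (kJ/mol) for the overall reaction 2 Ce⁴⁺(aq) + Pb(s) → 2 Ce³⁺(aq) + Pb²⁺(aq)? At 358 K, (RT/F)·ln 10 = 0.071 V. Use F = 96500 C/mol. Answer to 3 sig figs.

−380 kJ/mol

With Ce⁴⁺/Ce³⁺ reduced at the cathode, E°cell = +1.62 − (−0.13) = +1.75 V and n = 2.
Q = ([Ce³⁺(aq)]^2·[Pb²⁺(aq)]) / [Ce⁴⁺(aq)]^2 = 6.45×10^−7, so log Q = −6.191 and E = +1.75 − (0.071/2)(−6.191) = +1.9698 V.
Finally ΔG = −nFE = −(2)(96500 C/mol)(+1.9698 V) = −380 kJ/mol.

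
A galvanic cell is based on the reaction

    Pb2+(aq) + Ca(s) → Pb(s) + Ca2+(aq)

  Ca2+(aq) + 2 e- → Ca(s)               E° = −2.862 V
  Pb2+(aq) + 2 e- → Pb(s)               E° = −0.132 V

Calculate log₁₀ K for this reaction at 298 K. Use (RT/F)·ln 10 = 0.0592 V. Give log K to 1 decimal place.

log K = 92.2

The Pb²⁺/Pb couple is reduced (cathode); E°cell = −0.132 − (−2.862) = +2.730 V with n = 2.
At equilibrium E = 0, so log K = nE°cell / 0.0592 = (2)(+2.730) / 0.0592 = 92.2.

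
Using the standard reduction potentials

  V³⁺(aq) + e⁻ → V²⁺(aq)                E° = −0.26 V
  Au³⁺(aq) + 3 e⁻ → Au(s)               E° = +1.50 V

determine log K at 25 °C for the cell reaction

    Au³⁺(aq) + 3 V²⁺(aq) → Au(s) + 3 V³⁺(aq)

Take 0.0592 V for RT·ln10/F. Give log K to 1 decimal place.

The Au³⁺/Au couple is reduced (cathode); E°cell = +1.50 − (−0.26) = +1.76 V with n = 3.
At equilibrium E = 0, so log K = nE°cell / 0.0592 = (3)(+1.76) / 0.0592 = 89.2.

log K = 89.2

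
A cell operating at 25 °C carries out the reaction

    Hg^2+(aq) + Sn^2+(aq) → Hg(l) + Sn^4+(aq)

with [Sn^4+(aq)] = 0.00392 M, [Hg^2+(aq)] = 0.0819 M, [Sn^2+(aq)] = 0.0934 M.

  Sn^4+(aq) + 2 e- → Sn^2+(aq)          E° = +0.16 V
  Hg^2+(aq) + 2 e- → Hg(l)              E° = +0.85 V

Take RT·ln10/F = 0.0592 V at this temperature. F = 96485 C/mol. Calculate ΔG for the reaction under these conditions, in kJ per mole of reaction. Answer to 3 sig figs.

−135 kJ/mol

E°cell = +0.85 − (+0.16) = +0.69 V; the balanced reaction transfers n = 2 electrons.
The reaction quotient is [Sn^4+(aq)] / ([Hg^2+(aq)]·[Sn^2+(aq)]) = 0.512; by Nernst, E = +0.69 − (0.0592/2)(−0.290) = +0.6986 V.
Then ΔG = −nFE = −2 × 96485 × +0.6986 J/mol = −135 kJ/mol.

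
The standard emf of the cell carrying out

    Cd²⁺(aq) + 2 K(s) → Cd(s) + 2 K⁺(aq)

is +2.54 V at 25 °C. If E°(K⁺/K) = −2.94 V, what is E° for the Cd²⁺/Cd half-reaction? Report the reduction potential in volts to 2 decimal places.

In the reaction as written the Cd²⁺/Cd couple is reduced (cathode) and K⁺/K is oxidized (anode), so E°cell = E°(Cd²⁺/Cd) − E°(K⁺/K).
E°(Cd²⁺/Cd) = E°cell + E°(anode) = +2.54 + (−2.94) = −0.40 V.

−0.40 V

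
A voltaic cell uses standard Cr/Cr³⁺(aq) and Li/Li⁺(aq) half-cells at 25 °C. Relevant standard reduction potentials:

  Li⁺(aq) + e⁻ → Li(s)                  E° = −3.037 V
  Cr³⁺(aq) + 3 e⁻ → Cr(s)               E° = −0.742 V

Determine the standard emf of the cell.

+2.295 V

Of the two couples in this cell, the one with the more positive reduction potential is reduced at the cathode: here that is Cr³⁺/Cr (−0.742 V); Li⁺/Li (−3.037 V) is the anode.
E°cell = E°(cathode) − E°(anode) = −0.742 − (−3.037) = +2.295 V.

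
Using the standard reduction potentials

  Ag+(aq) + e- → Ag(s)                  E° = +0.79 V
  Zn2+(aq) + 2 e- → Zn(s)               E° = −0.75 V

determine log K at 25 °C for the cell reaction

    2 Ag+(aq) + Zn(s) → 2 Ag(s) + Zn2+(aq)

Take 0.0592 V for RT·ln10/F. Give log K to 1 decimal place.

The Ag⁺/Ag couple is reduced (cathode); E°cell = +0.79 − (−0.75) = +1.54 V with n = 2.
At equilibrium E = 0, so log K = nE°cell / 0.0592 = (2)(+1.54) / 0.0592 = 52.0.

log K = 52.0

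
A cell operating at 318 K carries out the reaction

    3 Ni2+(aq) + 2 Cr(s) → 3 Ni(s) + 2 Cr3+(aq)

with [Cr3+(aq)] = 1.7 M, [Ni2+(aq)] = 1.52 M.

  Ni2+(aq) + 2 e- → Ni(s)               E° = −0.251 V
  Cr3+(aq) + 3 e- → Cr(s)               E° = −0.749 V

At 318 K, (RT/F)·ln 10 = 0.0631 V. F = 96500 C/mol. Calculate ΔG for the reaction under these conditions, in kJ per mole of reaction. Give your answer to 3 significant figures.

−289 kJ/mol

With Ni²⁺/Ni reduced at the cathode, E°cell = −0.251 − (−0.749) = +0.498 V and n = 6.
The reaction quotient is [Cr3+(aq)]^2 / [Ni2+(aq)]^3 = 0.823; by Nernst, E = +0.498 − (0.0631/6)(−0.085) = +0.4989 V.
Then ΔG = −nFE = −6 × 96500 × +0.4989 J/mol = −289 kJ/mol.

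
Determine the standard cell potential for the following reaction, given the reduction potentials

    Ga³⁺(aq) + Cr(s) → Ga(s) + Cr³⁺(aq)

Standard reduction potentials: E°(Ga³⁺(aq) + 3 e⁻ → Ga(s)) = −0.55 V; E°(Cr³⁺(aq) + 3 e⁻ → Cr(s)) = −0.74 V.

+0.19 V

In the reaction as written, Ga³⁺(aq) is reduced (cathode) and Cr³⁺(aq) is produced by oxidation at the anode.
E°cell = E°(cathode) − E°(anode) = −0.55 − (−0.74) = +0.19 V.
The positive value indicates the reaction is spontaneous as written.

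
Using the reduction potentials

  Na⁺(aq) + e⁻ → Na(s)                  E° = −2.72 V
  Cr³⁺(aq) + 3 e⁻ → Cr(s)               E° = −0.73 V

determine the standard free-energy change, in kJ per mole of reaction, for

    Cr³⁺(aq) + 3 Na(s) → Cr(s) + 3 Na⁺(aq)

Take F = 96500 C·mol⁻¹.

In the reaction as written Cr³⁺(aq) is reduced, so the Cr³⁺/Cr couple is the cathode and Na⁺/Na is the anode.
E°cell = −0.73 − (−2.72) = +1.99 V; balancing electrons gives n = 3.
ΔG° = −nFE°cell = −(3)(96500)(+1.99) J/mol = −576 kJ/mol.

−576 kJ/mol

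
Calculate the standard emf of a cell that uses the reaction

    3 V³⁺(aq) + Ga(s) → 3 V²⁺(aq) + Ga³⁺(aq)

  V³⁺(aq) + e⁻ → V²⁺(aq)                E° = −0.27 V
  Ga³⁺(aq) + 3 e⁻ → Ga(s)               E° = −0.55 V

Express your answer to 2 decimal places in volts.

V³⁺(aq) gains electrons, so the V³⁺/V²⁺ couple is the cathode; the Ga³⁺/Ga couple is the anode.
E°cell = E°(cathode) − E°(anode) = −0.27 − (−0.55) = +0.28 V.
The positive value indicates the reaction is spontaneous as written.

+0.28 V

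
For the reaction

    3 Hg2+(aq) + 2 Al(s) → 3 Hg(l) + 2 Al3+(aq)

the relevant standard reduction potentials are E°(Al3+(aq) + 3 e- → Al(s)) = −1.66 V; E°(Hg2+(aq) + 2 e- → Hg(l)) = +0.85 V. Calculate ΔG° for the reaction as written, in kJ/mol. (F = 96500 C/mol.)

In the reaction as written Hg2+(aq) is reduced, so the Hg²⁺/Hg couple is the cathode and Al³⁺/Al is the anode.
E°cell = +0.85 − (−1.66) = +2.51 V; balancing electrons gives n = 6.
ΔG° = −nFE°cell = −(6)(96500)(+2.51) J/mol = −1453 kJ/mol.

−1453 kJ/mol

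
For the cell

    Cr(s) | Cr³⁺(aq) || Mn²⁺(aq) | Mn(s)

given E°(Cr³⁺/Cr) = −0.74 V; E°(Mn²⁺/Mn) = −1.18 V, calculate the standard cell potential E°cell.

By convention the left-hand electrode in cell notation is the anode (oxidation) and the right-hand electrode is the cathode (reduction).
E°cell = E°(right) − E°(left) = −1.18 − (−0.74) = −0.44 V.
The negative sign shows that, as written, the cell would require an external voltage to drive the reaction.

−0.44 V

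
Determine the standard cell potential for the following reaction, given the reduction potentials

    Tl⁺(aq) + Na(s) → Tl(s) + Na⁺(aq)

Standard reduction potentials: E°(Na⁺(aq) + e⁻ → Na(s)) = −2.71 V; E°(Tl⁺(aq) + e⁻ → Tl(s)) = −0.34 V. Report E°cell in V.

In the reaction as written, Tl⁺(aq) is reduced (cathode) and Na⁺(aq) is produced by oxidation at the anode.
E°cell = E°(cathode) − E°(anode) = −0.34 − (−2.71) = +2.37 V.

+2.37 V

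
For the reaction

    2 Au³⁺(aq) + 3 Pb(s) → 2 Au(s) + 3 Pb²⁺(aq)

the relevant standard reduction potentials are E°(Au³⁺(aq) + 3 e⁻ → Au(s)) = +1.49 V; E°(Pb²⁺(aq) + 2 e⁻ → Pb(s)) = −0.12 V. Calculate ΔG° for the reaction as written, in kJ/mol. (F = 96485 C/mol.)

−932 kJ/mol

In the reaction as written Au³⁺(aq) is reduced, so the Au³⁺/Au couple is the cathode and Pb²⁺/Pb is the anode.
E°cell = +1.49 − (−0.12) = +1.61 V; balancing electrons gives n = 6.
ΔG° = −nFE°cell = −(6)(96485)(+1.61) J/mol = −932 kJ/mol.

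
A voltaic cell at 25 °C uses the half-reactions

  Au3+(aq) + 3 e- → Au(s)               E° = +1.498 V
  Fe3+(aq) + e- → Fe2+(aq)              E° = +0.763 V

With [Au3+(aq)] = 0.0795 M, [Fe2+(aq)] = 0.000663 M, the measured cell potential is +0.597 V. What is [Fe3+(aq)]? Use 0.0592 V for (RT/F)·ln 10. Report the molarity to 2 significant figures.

With Au³⁺/Au at the cathode and Fe³⁺/Fe²⁺ at the anode, E°cell = +1.498 − (+0.763) = +0.735 V (n = 3).
Rearranging E = E° − (0.0592/n)·log Q gives log Q = 3(+0.735 − (+0.597))/0.0592 = 6.993.
For Au3+(aq) + 3 Fe2+(aq) → Au(s) + 3 Fe3+(aq), the reaction quotient is Q = [Fe3+(aq)]^3 / ([Au3+(aq)]·[Fe2+(aq)]^3).
Substituting the known concentrations and solving, log [Fe3+(aq)] = −1.214 and [Fe3+(aq)] = 0.061 M.

0.061 M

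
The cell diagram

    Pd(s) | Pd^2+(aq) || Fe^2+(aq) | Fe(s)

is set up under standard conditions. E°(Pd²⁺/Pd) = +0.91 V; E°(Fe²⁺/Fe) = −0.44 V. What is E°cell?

−1.35 V

By convention the left-hand electrode in cell notation is the anode (oxidation) and the right-hand electrode is the cathode (reduction).
E°cell = E°(right) − E°(left) = −0.44 − (+0.91) = −1.35 V.
The negative sign shows that, as written, the cell would require an external voltage to drive the reaction.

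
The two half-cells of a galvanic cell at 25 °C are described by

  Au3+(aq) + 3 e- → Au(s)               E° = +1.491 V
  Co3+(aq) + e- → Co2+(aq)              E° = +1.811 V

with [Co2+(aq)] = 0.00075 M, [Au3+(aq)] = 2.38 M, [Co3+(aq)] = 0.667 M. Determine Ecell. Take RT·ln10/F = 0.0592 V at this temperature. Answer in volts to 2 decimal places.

Since E°(Co³⁺/Co²⁺) > E°(Au³⁺/Au), Co³⁺/Co²⁺ serves as the cathode.
E°cell = +1.811 − (+1.491) = +0.320 V, with n = 3 electrons transferred.
Balancing gives 3 Co3+(aq) + Au(s) → 3 Co2+(aq) + Au3+(aq); hence Q = ([Co2+(aq)]^3·[Au3+(aq)]) / [Co3+(aq)]^3 = 3.38×10^−9 (log Q = −8.471).
By the Nernst equation, E = +0.320 − (0.0592/3)·(−8.471) = +0.49 V.

+0.49 V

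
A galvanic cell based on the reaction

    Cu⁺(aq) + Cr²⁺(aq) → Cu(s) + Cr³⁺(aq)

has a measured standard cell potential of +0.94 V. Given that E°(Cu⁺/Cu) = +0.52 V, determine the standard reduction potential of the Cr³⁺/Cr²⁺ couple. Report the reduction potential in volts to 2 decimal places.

In the reaction as written the Cu⁺/Cu couple is reduced (cathode) and Cr³⁺/Cr²⁺ is oxidized (anode), so E°cell = E°(Cu⁺/Cu) − E°(Cr³⁺/Cr²⁺).
E°(Cr³⁺/Cr²⁺) = E°(cathode) − E°cell = +0.52 − (+0.94) = −0.42 V.

−0.42 V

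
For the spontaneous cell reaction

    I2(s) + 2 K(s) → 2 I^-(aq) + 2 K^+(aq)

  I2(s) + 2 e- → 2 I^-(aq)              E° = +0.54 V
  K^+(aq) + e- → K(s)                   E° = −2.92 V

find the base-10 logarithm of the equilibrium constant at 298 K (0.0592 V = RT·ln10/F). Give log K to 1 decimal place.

log K = 116.9

The I₂/I⁻ couple is reduced (cathode); E°cell = +0.54 − (−2.92) = +3.46 V with n = 2.
At equilibrium E = 0, so log K = nE°cell / 0.0592 = (2)(+3.46) / 0.0592 = 116.9.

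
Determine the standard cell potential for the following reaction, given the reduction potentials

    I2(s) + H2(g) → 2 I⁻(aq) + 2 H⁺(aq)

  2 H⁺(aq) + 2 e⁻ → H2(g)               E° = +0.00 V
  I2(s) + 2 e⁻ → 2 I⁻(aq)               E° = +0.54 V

+0.54 V

In the reaction as written, I2(s) is reduced (cathode) and H⁺(aq) is produced by oxidation at the anode.
E°cell = E°(cathode) − E°(anode) = +0.54 − (+0.00) = +0.54 V.
The positive value indicates the reaction is spontaneous as written.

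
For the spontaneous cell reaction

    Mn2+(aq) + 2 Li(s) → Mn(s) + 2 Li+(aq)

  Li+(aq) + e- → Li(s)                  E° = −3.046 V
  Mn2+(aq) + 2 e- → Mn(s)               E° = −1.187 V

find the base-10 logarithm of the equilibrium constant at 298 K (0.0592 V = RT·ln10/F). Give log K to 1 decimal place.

The Mn²⁺/Mn couple is reduced (cathode); E°cell = −1.187 − (−3.046) = +1.859 V with n = 2.
At equilibrium E = 0, so log K = nE°cell / 0.0592 = (2)(+1.859) / 0.0592 = 62.8.

log K = 62.8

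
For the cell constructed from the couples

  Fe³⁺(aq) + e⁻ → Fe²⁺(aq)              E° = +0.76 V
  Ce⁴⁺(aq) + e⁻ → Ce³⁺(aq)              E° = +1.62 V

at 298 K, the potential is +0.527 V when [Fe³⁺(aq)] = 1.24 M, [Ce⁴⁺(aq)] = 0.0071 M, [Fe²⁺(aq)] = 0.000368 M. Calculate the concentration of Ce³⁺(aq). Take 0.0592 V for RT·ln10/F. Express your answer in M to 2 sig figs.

With Ce⁴⁺/Ce³⁺ at the cathode and Fe³⁺/Fe²⁺ at the anode, E°cell = +1.62 − (+0.76) = +0.86 V (n = 1).
Rearranging E = E° − (0.0592/n)·log Q gives log Q = 1(+0.86 − (+0.527))/0.0592 = 5.625.
The balanced reaction is Ce⁴⁺(aq) + Fe²⁺(aq) → Ce³⁺(aq) + Fe³⁺(aq), so Q = ([Ce³⁺(aq)]·[Fe³⁺(aq)]) / ([Ce⁴⁺(aq)]·[Fe²⁺(aq)]).
Substituting the known concentrations and solving, log [Ce³⁺(aq)] = −0.051 and [Ce³⁺(aq)] = 0.89 M.

0.89 M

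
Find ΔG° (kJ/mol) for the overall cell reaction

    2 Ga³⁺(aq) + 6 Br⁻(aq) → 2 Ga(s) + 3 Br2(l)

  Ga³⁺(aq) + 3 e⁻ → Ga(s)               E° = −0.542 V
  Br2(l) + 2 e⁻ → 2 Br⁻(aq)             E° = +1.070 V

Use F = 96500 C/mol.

In the reaction as written Ga³⁺(aq) is reduced, so the Ga³⁺/Ga couple is the cathode and Br₂/Br⁻ is the anode.
E°cell = −0.542 − (+1.070) = −1.612 V; balancing electrons gives n = 6.
ΔG° = −nFE°cell = −(6)(96500)(−1.612) J/mol = +933 kJ/mol.

+933 kJ/mol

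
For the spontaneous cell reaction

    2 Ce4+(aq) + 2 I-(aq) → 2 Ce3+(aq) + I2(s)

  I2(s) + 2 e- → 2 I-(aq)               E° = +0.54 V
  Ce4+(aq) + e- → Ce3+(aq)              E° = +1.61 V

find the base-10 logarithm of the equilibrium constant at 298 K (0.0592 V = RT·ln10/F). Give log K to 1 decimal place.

log K = 36.1

The Ce⁴⁺/Ce³⁺ couple is reduced (cathode); E°cell = +1.61 − (+0.54) = +1.07 V with n = 2.
At equilibrium E = 0, so log K = nE°cell / 0.0592 = (2)(+1.07) / 0.0592 = 36.1.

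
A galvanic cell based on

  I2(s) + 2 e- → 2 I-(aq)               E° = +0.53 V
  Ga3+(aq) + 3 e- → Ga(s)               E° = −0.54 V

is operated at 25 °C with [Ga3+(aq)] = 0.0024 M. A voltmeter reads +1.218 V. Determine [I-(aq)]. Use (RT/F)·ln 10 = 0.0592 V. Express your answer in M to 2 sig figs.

0.024 M

I₂/I⁻ is the cathode (higher E°); E°cell = +0.53 − (−0.54) = +1.07 V with n = 6.
Rearranging E = E° − (0.0592/n)·log Q gives log Q = 6(+1.07 − (+1.218))/0.0592 = −15.000.
Balancing electrons gives 3 I2(s) + 2 Ga(s) → 6 I-(aq) + 2 Ga3+(aq); thus Q = [I-(aq)]^6·[Ga3+(aq)]^2.
Isolating [I-(aq)] in Q = 10^{−15.000} yields log [I-(aq)] = −1.627, i.e. 0.024 M.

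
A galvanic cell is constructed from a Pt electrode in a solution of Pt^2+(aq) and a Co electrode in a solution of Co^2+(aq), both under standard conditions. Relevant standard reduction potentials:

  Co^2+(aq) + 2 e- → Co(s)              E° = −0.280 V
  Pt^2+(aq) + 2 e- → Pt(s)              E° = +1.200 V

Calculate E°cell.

The Pt²⁺/Pt couple has the higher E°, so Pt ion is reduced (cathode) and Co is oxidized (anode).
E°cell = E°(cathode) − E°(anode) = +1.200 − (−0.280) = +1.480 V.

+1.480 V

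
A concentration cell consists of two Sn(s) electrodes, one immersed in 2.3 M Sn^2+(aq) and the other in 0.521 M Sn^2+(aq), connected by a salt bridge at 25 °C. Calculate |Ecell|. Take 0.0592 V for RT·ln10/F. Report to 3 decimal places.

For a concentration cell E°cell = 0, since both electrodes use the same couple.
The compartment with the higher Sn^2+(aq) concentration (2.3 M) acts as the cathode; ions are reduced there and produced at the dilute (0.521 M) anode.
With n = 2, Ecell = −(0.0592/2)·log([dilute]/[conc]) = −(0.0592/2)·log(0.521/2.3) = +0.019 V.

0.019 V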